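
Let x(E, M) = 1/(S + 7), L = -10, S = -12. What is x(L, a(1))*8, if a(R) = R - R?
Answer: -8/5 ≈ -1.6000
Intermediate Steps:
a(R) = 0
x(E, M) = -⅕ (x(E, M) = 1/(-12 + 7) = 1/(-5) = -⅕)
x(L, a(1))*8 = -⅕*8 = -8/5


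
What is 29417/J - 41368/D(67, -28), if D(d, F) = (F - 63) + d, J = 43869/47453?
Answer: 70073354/2089 ≈ 33544.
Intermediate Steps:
J = 6267/6779 (J = 43869*(1/47453) = 6267/6779 ≈ 0.92447)
D(d, F) = -63 + F + d (D(d, F) = (-63 + F) + d = -63 + F + d)
29417/J - 41368/D(67, -28) = 29417/(6267/6779) - 41368/(-63 - 28 + 67) = 29417*(6779/6267) - 41368/(-24) = 199417843/6267 - 41368*(-1/24) = 199417843/6267 + 5171/3 = 70073354/2089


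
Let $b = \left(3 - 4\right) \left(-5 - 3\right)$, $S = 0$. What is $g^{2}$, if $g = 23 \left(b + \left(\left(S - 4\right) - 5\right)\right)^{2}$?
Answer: $529$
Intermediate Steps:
$b = 8$ ($b = \left(-1\right) \left(-8\right) = 8$)
$g = 23$ ($g = 23 \left(8 + \left(\left(0 - 4\right) - 5\right)\right)^{2} = 23 \left(8 - 9\right)^{2} = 23 \left(-1\right)^{2} = 23 \cdot 1 = 23$)
$g^{2} = 23^{2} = 529$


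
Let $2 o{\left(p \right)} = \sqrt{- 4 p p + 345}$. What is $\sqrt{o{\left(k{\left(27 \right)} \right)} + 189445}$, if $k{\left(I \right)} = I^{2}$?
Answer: $\frac{\sqrt{757780 + 2 i \sqrt{2125419}}}{2} \approx 435.25 + 0.83737 i$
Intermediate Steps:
$o{\left(p \right)} = \frac{\sqrt{345 - 4 p^{2}}}{2}$ ($o{\left(p \right)} = \frac{\sqrt{- 4 p p + 345}}{2} = \frac{\sqrt{- 4 p^{2} + 345}}{2} = \frac{\sqrt{345 - 4 p^{2}}}{2}$)
$\sqrt{o{\left(k{\left(27 \right)} \right)} + 189445} = \sqrt{\frac{\sqrt{345 - 4 \left(27^{2}\right)^{2}}}{2} + 189445} = \sqrt{\frac{\sqrt{345 - 4 \cdot 729^{2}}}{2} + 189445} = \sqrt{\frac{\sqrt{345 - 2125764}}{2} + 189445} = \sqrt{\frac{\sqrt{-2125419}}{2} + 189445} = \sqrt{\frac{i \sqrt{2125419}}{2} + 189445} = \sqrt{189445 + \frac{i \sqrt{2125419}}{2}}$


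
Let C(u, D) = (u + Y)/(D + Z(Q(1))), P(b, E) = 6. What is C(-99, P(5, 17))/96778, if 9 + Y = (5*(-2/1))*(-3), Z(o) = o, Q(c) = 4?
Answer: -39/483890 ≈ -8.0597e-5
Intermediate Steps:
Y = 21 (Y = -9 + (5*(-2/1))*(-3) = -9 + (5*(-2*1))*(-3) = -9 + (5*(-2))*(-3) = -9 - 10*(-3) = -9 + 30 = 21)
C(u, D) = (21 + u)/(4 + D) (C(u, D) = (u + 21)/(D + 4) = (21 + u)/(4 + D))
C(-99, P(5, 17))/96778 = ((21 - 99)/(4 + 6))/96778 = (-78/10)*(1/96778) = ((⅒)*(-78))*(1/96778) = -39/5*1/96778 = -39/483890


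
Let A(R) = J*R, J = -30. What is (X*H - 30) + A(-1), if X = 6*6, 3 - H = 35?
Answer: -1152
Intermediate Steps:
H = -32 (H = 3 - 1*35 = 3 - 35 = -32)
X = 36
A(R) = -30*R
(X*H - 30) + A(-1) = (36*(-32) - 30) - 30*(-1) = (-1152 - 30) + 30 = -1182 + 30 = -1152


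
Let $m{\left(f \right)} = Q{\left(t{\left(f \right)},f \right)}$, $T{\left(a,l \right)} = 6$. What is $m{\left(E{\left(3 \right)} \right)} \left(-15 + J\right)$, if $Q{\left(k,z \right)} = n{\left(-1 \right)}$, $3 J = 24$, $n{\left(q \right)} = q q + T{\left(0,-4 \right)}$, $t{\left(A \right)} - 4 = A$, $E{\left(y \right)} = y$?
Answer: $-49$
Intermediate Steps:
$t{\left(A \right)} = 4 + A$
$n{\left(q \right)} = 6 + q^{2}$ ($n{\left(q \right)} = q q + 6 = q^{2} + 6 = 6 + q^{2}$)
$J = 8$ ($J = \frac{1}{3} \cdot 24 = 8$)
$Q{\left(k,z \right)} = 7$ ($Q{\left(k,z \right)} = 6 + \left(-1\right)^{2} = 6 + 1 = 7$)
$m{\left(f \right)} = 7$
$m{\left(E{\left(3 \right)} \right)} \left(-15 + J\right) = 7 \left(-15 + 8\right) = 7 \left(-7\right) = -49$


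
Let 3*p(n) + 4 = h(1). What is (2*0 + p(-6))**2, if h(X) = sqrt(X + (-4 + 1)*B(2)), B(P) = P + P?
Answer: (4 - I*sqrt(11))**2/9 ≈ 0.55556 - 2.9481*I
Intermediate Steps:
B(P) = 2*P
h(X) = sqrt(-12 + X) (h(X) = sqrt(X + (-4 + 1)*(2*2)) = sqrt(X - 3*4) = sqrt(X - 12) = sqrt(-12 + X))
p(n) = -4/3 + I*sqrt(11)/3 (p(n) = -4/3 + sqrt(-12 + 1)/3 = -4/3 + sqrt(-11)/3 = -4/3 + (I*sqrt(11))/3 = -4/3 + I*sqrt(11)/3)
(2*0 + p(-6))**2 = (2*0 + (-4/3 + I*sqrt(11)/3))**2 = (0 + (-4/3 + I*sqrt(11)/3))**2 = (-4/3 + I*sqrt(11)/3)**2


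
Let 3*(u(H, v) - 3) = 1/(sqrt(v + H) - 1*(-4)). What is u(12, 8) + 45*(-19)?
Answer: -2557/3 + sqrt(5)/6 ≈ -851.96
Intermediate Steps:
u(H, v) = 3 + 1/(3*(4 + sqrt(H + v))) (u(H, v) = 3 + 1/(3*(sqrt(v + H) - 1*(-4))) = 3 + 1/(3*(sqrt(H + v) + 4)) = 3 + 1/(3*(4 + sqrt(H + v))))
u(12, 8) + 45*(-19) = (37 + 9*sqrt(12 + 8))/(3*(4 + sqrt(12 + 8))) + 45*(-19) = (37 + 9*sqrt(20))/(3*(4 + sqrt(20))) - 855 = (37 + 9*(2*sqrt(5)))/(3*(4 + 2*sqrt(5))) - 855 = (37 + 18*sqrt(5))/(3*(4 + 2*sqrt(5))) - 855 = -855 + (37 + 18*sqrt(5))/(3*(4 + 2*sqrt(5)))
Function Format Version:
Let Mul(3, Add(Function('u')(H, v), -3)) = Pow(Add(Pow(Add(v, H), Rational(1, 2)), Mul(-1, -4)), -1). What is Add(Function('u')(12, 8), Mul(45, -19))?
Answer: Add(Rational(-2557, 3), Mul(Rational(1, 6), Pow(5, Rational(1, 2)))) ≈ -851.96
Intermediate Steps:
Function('u')(H, v) = Add(3, Mul(Rational(1, 3), Pow(Add(4, Pow(Add(H, v), Rational(1, 2))), -1))) (Function('u')(H, v) = Add(3, Mul(Rational(1, 3), Pow(Add(Pow(Add(v, H), Rational(1, 2)), Mul(-1, -4)), -1))) = Add(3, Mul(Rational(1, 3), Pow(Add(Pow(Add(H, v), Rational(1, 2)), 4), -1))) = Add(3, Mul(Rational(1, 3), Pow(Add(4, Pow(Add(H, v), Rational(1, 2))), -1))))
Add(Function('u')(12, 8), Mul(45, -19)) = Add(Mul(Rational(1, 3), Pow(Add(4, Pow(Add(12, 8), Rational(1, 2))), -1), Add(37, Mul(9, Pow(Add(12, 8), Rational(1, 2))))), Mul(45, -19)) = Add(Mul(Rational(1, 3), Pow(Add(4, Pow(20, Rational(1, 2))), -1), Add(37, Mul(9, Pow(20, Rational(1, 2))))), -855) = Add(Mul(Rational(1, 3), Pow(Add(4, Mul(2, Pow(5, Rational(1, 2)))), -1), Add(37, Mul(9, Mul(2, Pow(5, Rational(1, 2)))))), -855) = Add(Mul(Rational(1, 3), Pow(Add(4, Mul(2, Pow(5, Rational(1, 2)))), -1), Add(37, Mul(18, Pow(5, Rational(1, 2))))), -855) = Add(-855, Mul(Rational(1, 3), Pow(Add(4, Mul(2, Pow(5, Rational(1, 2)))), -1), Add(37, Mul(18, Pow(5, Rational(1, 2))))))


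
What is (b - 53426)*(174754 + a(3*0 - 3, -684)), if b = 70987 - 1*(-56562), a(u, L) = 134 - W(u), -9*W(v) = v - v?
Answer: 12963223224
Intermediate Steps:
W(v) = 0 (W(v) = -(v - v)/9 = -1/9*0 = 0)
a(u, L) = 134 (a(u, L) = 134 - 1*0 = 134 + 0 = 134)
b = 127549 (b = 70987 + 56562 = 127549)
(b - 53426)*(174754 + a(3*0 - 3, -684)) = (127549 - 53426)*(174754 + 134) = 74123*174888 = 12963223224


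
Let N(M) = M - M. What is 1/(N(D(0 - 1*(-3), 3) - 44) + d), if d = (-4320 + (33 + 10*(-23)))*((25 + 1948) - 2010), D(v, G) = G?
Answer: 1/167129 ≈ 5.9834e-6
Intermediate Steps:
N(M) = 0
d = 167129 (d = (-4320 + (33 - 230))*(1973 - 2010) = (-4320 - 197)*(-37) = -4517*(-37) = 167129)
1/(N(D(0 - 1*(-3), 3) - 44) + d) = 1/(0 + 167129) = 1/167129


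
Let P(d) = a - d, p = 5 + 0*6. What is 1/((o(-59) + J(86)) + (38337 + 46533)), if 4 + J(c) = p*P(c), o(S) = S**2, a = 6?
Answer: 1/87947 ≈ 1.1370e-5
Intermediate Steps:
p = 5 (p = 5 + 0 = 5)
P(d) = 6 - d
J(c) = 26 - 5*c (J(c) = -4 + 5*(6 - c) = -4 + (30 - 5*c) = 26 - 5*c)
1/((o(-59) + J(86)) + (38337 + 46533)) = 1/(((-59)**2 + (26 - 5*86)) + (38337 + 46533)) = 1/((3481 + (26 - 430)) + 84870) = 1/((3481 - 404) + 84870) = 1/(3077 + 84870) = 1/87947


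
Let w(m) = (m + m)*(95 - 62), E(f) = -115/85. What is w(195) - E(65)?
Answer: 218813/17 ≈ 12871.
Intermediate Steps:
E(f) = -23/17 (E(f) = -115*1/85 = -23/17)
w(m) = 66*m (w(m) = (2*m)*33 = 66*m)
w(195) - E(65) = 66*195 - 1*(-23/17) = 12870 + 23/17 = 218813/17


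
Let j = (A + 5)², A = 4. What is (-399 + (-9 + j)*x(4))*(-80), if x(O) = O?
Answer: 8880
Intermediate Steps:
j = 81 (j = (4 + 5)² = 9² = 81)
(-399 + (-9 + j)*x(4))*(-80) = (-399 + (-9 + 81)*4)*(-80) = (-399 + 72*4)*(-80) = (-399 + 288)*(-80) = -111*(-80) = 8880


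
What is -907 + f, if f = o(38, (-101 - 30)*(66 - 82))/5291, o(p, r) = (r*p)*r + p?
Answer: 162143309/5291 ≈ 30645.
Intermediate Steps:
o(p, r) = p + p*r² (o(p, r) = (p*r)*r + p = p*r² + p = p + p*r²)
f = 166942246/5291 (f = (38*(1 + ((-101 - 30)*(66 - 82))²))/5291 = (38*(1 + (-131*(-16))²))*(1/5291) = (38*(1 + 2096²))*(1/5291) = (38*(1 + 4393216))*(1/5291) = (38*4393217)*(1/5291) = 166942246*(1/5291) = 166942246/5291 ≈ 31552.)
-907 + f = -907 + 166942246/5291 = 162143309/5291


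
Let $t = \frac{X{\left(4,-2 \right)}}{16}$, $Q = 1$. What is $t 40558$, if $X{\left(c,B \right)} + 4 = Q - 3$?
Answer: $- \frac{60837}{4} \approx -15209.0$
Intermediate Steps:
$X{\left(c,B \right)} = -6$ ($X{\left(c,B \right)} = -4 + \left(1 - 3\right) = -4 - 2 = -6$)
$t = - \frac{3}{8}$ ($t = - \frac{6}{16} = \left(-6\right) \frac{1}{16} = - \frac{3}{8} \approx -0.375$)
$t 40558 = \left(- \frac{3}{8}\right) 40558 = - \frac{60837}{4}$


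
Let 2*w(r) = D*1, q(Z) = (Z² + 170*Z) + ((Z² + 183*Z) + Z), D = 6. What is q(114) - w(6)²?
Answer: 66339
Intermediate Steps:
q(Z) = 2*Z² + 354*Z (q(Z) = (Z² + 170*Z) + (Z² + 184*Z) = 2*Z² + 354*Z)
w(r) = 3 (w(r) = (6*1)/2 = (½)*6 = 3)
q(114) - w(6)² = 2*114*(177 + 114) - 1*3² = 2*114*291 - 1*9 = 66348 - 9 = 66339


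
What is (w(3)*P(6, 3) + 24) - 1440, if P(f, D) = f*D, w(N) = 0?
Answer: -1416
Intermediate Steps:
P(f, D) = D*f
(w(3)*P(6, 3) + 24) - 1440 = (0*(3*6) + 24) - 1440 = (0*18 + 24) - 1440 = (0 + 24) - 1440 = 24 - 1440 = -1416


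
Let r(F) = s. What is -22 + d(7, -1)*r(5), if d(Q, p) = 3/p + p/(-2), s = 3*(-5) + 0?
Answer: 31/2 ≈ 15.500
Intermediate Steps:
s = -15 (s = -15 + 0 = -15)
r(F) = -15
d(Q, p) = 3/p - p/2 (d(Q, p) = 3/p + p*(-½) = 3/p - p/2)
-22 + d(7, -1)*r(5) = -22 + (3/(-1) - ½*(-1))*(-15) = -22 + (3*(-1) + ½)*(-15) = -22 + (-3 + ½)*(-15) = -22 - 5/2*(-15) = -22 + 75/2 = 31/2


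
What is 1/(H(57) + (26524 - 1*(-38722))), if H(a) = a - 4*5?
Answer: 1/65283 ≈ 1.5318e-5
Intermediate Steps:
H(a) = -20 + a (H(a) = a - 20 = -20 + a)
1/(H(57) + (26524 - 1*(-38722))) = 1/((-20 + 57) + (26524 - 1*(-38722))) = 1/(37 + (26524 + 38722)) = 1/(37 + 65246) = 1/65283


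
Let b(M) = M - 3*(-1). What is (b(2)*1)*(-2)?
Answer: -10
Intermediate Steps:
b(M) = 3 + M (b(M) = M + 3 = 3 + M)
(b(2)*1)*(-2) = ((3 + 2)*1)*(-2) = (5*1)*(-2) = 5*(-2) = -10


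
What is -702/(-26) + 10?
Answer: 37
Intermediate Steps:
-702/(-26) + 10 = -702*(-1)/26 + 10 = -27*(-1) + 10 = 27 + 10 = 37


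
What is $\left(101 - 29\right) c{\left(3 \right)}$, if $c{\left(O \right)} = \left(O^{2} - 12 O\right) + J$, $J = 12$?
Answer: $-1080$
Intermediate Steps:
$c{\left(O \right)} = 12 + O^{2} - 12 O$ ($c{\left(O \right)} = \left(O^{2} - 12 O\right) + 12 = 12 + O^{2} - 12 O$)
$\left(101 - 29\right) c{\left(3 \right)} = \left(101 - 29\right) \left(12 + 3^{2} - 36\right) = 72 \left(12 + 9 - 36\right) = 72 \left(-15\right) = -1080$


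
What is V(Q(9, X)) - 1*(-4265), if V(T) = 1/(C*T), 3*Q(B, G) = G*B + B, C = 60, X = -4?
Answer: 2303099/540 ≈ 4265.0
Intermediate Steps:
Q(B, G) = B/3 + B*G/3 (Q(B, G) = (G*B + B)/3 = (B*G + B)/3 = (B + B*G)/3 = B/3 + B*G/3)
V(T) = 1/(60*T)
V(Q(9, X)) - 1*(-4265) = 1/(60*(((1/3)*9*(1 - 4)))) - 1*(-4265) = 1/(60*(((1/3)*9*(-3)))) + 4265 = (1/60)/(-9) + 4265 = (1/60)*(-1/9) + 4265 = -1/540 + 4265 = 2303099/540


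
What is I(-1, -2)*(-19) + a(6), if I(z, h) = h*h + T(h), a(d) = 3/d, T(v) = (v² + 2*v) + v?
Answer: -75/2 ≈ -37.500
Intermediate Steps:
T(v) = v² + 3*v
I(z, h) = h² + h*(3 + h) (I(z, h) = h*h + h*(3 + h) = h² + h*(3 + h))
I(-1, -2)*(-19) + a(6) = -2*(3 + 2*(-2))*(-19) + 3/6 = -2*(3 - 4)*(-19) + 3*(⅙) = -2*(-1)*(-19) + ½ = 2*(-19) + ½ = -38 + ½ = -75/2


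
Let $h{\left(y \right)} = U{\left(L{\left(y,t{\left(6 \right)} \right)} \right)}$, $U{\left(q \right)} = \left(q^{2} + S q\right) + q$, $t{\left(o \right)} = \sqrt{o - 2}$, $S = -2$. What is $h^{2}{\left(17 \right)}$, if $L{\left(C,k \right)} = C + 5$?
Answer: $213444$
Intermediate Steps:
$t{\left(o \right)} = \sqrt{-2 + o}$
$L{\left(C,k \right)} = 5 + C$
$U{\left(q \right)} = q^{2} - q$ ($U{\left(q \right)} = \left(q^{2} - 2 q\right) + q = q^{2} - q$)
$h{\left(y \right)} = \left(4 + y\right) \left(5 + y\right)$ ($h{\left(y \right)} = \left(5 + y\right) \left(-1 + \left(5 + y\right)\right) = \left(5 + y\right) \left(4 + y\right) = \left(4 + y\right) \left(5 + y\right)$)
$h^{2}{\left(17 \right)} = \left(\left(4 + 17\right) \left(5 + 17\right)\right)^{2} = \left(21 \cdot 22\right)^{2} = 462^{2} = 213444$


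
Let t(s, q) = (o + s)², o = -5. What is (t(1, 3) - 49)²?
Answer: 1089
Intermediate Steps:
t(s, q) = (-5 + s)²
(t(1, 3) - 49)² = ((-5 + 1)² - 49)² = ((-4)² - 49)² = (16 - 49)² = (-33)² = 1089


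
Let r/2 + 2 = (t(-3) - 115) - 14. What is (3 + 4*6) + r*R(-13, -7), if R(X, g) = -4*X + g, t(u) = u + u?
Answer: -12303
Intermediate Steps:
t(u) = 2*u
R(X, g) = g - 4*X
r = -274 (r = -4 + 2*((2*(-3) - 115) - 14) = -4 + 2*((-6 - 115) - 14) = -4 + 2*(-121 - 14) = -4 + 2*(-135) = -4 - 270 = -274)
(3 + 4*6) + r*R(-13, -7) = (3 + 4*6) - 274*(-7 - 4*(-13)) = (3 + 24) - 274*(-7 + 52) = 27 - 274*45 = 27 - 12330 = -12303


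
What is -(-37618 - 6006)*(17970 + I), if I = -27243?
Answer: -404525352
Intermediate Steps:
-(-37618 - 6006)*(17970 + I) = -(-37618 - 6006)*(17970 - 27243) = -(-43624)*(-9273) = -1*404525352 = -404525352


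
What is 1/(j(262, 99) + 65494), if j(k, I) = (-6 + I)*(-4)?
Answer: 1/65122 ≈ 1.5356e-5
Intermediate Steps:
j(k, I) = 24 - 4*I
1/(j(262, 99) + 65494) = 1/((24 - 4*99) + 65494) = 1/((24 - 396) + 65494) = 1/(-372 + 65494) = 1/65122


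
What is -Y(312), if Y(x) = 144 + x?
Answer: -456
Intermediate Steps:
-Y(312) = -(144 + 312) = -1*456 = -456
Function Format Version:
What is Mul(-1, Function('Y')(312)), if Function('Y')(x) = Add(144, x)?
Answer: -456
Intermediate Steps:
Mul(-1, Function('Y')(312)) = Mul(-1, Add(144, 312)) = Mul(-1, 456) = -456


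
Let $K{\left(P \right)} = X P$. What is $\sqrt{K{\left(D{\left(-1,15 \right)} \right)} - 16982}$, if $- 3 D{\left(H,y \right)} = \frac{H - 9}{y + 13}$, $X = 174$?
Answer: $\frac{i \sqrt{831103}}{7} \approx 130.24 i$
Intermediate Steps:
$D{\left(H,y \right)} = - \frac{-9 + H}{3 \left(13 + y\right)}$ ($D{\left(H,y \right)} = - \frac{\left(H - 9\right) \frac{1}{y + 13}}{3} = - \frac{\left(-9 + H\right) \frac{1}{13 + y}}{3} = - \frac{\frac{1}{13 + y} \left(-9 + H\right)}{3} = - \frac{-9 + H}{3 \left(13 + y\right)}$)
$K{\left(P \right)} = 174 P$
$\sqrt{K{\left(D{\left(-1,15 \right)} \right)} - 16982} = \sqrt{174 \frac{9 - -1}{3 \left(13 + 15\right)} - 16982} = \sqrt{174 \frac{9 + 1}{3 \cdot 28} - 16982} = \sqrt{174 \cdot \frac{1}{3} \cdot \frac{1}{28} \cdot 10 - 16982} = \sqrt{174 \cdot \frac{5}{42} - 16982} = \sqrt{\frac{145}{7} - 16982} = \sqrt{- \frac{118729}{7}} = \frac{i \sqrt{831103}}{7}$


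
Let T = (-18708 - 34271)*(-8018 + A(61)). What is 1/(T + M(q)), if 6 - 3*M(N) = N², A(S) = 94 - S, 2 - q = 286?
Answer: 3/1269031295 ≈ 2.3640e-9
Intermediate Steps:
q = -284 (q = 2 - 1*286 = 2 - 286 = -284)
T = 423037315 (T = (-18708 - 34271)*(-8018 + (94 - 1*61)) = -52979*(-8018 + (94 - 61)) = -52979*(-8018 + 33) = -52979*(-7985) = 423037315)
M(N) = 2 - N²/3
1/(T + M(q)) = 1/(423037315 + (2 - ⅓*(-284)²)) = 1/(423037315 + (2 - ⅓*80656)) = 1/(423037315 + (2 - 80656/3)) = 1/(423037315 - 80650/3) = 1/(1269031295/3) = 3/1269031295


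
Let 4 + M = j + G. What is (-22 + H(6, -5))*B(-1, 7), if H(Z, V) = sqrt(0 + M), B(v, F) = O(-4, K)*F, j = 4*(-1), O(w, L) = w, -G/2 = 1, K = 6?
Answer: 616 - 28*I*sqrt(10) ≈ 616.0 - 88.544*I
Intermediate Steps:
G = -2 (G = -2*1 = -2)
j = -4
B(v, F) = -4*F
M = -10 (M = -4 + (-4 - 2) = -4 - 6 = -10)
H(Z, V) = I*sqrt(10) (H(Z, V) = sqrt(0 - 10) = sqrt(-10) = I*sqrt(10))
(-22 + H(6, -5))*B(-1, 7) = (-22 + I*sqrt(10))*(-4*7) = (-22 + I*sqrt(10))*(-28) = 616 - 28*I*sqrt(10)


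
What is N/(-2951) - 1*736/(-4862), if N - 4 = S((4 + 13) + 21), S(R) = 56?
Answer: 72316/551837 ≈ 0.13105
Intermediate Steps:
N = 60 (N = 4 + 56 = 60)
N/(-2951) - 1*736/(-4862) = 60/(-2951) - 1*736/(-4862) = 60*(-1/2951) - 736*(-1/4862) = -60/2951 + 368/2431 = 72316/551837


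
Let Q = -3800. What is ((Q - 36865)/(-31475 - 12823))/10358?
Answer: 13555/152946228 ≈ 8.8626e-5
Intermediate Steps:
((Q - 36865)/(-31475 - 12823))/10358 = ((-3800 - 36865)/(-31475 - 12823))/10358 = -40665/(-44298)*(1/10358) = -40665*(-1/44298)*(1/10358) = (13555/14766)*(1/10358) = 13555/152946228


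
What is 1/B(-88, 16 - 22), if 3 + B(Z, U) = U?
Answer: -⅑ ≈ -0.11111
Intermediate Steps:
B(Z, U) = -3 + U
1/B(-88, 16 - 22) = 1/(-3 + (16 - 22)) = 1/(-3 - 6) = 1/(-9) = -⅑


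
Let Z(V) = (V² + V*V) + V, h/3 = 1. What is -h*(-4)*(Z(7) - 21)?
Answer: 1008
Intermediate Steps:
h = 3 (h = 3*1 = 3)
Z(V) = V + 2*V² (Z(V) = (V² + V²) + V = 2*V² + V = V + 2*V²)
-h*(-4)*(Z(7) - 21) = -3*(-4)*(7*(1 + 2*7) - 21) = -(-12)*(7*(1 + 14) - 21) = -(-12)*(7*15 - 21) = -(-12)*(105 - 21) = -(-12)*84 = -1*(-1008) = 1008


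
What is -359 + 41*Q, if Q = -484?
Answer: -20203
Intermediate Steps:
-359 + 41*Q = -359 + 41*(-484) = -359 - 19844 = -20203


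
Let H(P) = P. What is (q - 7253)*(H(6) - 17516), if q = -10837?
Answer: 316755900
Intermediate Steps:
(q - 7253)*(H(6) - 17516) = (-10837 - 7253)*(6 - 17516) = -18090*(-17510) = 316755900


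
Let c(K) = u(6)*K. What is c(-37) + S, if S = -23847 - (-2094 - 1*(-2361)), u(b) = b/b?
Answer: -24151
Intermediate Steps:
u(b) = 1
c(K) = K (c(K) = 1*K = K)
S = -24114 (S = -23847 - (-2094 + 2361) = -23847 - 1*267 = -23847 - 267 = -24114)
c(-37) + S = -37 - 24114 = -24151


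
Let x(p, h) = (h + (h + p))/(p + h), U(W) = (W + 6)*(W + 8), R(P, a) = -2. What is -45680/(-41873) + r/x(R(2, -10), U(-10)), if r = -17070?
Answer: -2143996570/293111 ≈ -7314.6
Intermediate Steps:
U(W) = (6 + W)*(8 + W)
x(p, h) = (p + 2*h)/(h + p)
-45680/(-41873) + r/x(R(2, -10), U(-10)) = -45680/(-41873) - 17070*((48 + (-10)² + 14*(-10)) - 2)/(-2 + 2*(48 + (-10)² + 14*(-10))) = -45680*(-1/41873) - 17070*((48 + 100 - 140) - 2)/(-2 + 2*(48 + 100 - 140)) = 45680/41873 - 17070*(8 - 2)/(-2 + 2*8) = 45680/41873 - 17070*6/(-2 + 16) = 45680/41873 - 17070/((⅙)*14) = 45680/41873 - 17070/7/3 = 45680/41873 - 17070*3/7 = 45680/41873 - 51210/7 = -2143996570/293111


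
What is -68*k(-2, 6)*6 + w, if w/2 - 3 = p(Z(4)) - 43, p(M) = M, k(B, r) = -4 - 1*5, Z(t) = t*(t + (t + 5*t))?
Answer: 3816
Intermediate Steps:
Z(t) = 7*t**2 (Z(t) = t*(t + 6*t) = t*(7*t) = 7*t**2)
k(B, r) = -9 (k(B, r) = -4 - 5 = -9)
w = 144 (w = 6 + 2*(7*4**2 - 43) = 6 + 2*(7*16 - 43) = 6 + 2*(112 - 43) = 6 + 2*69 = 6 + 138 = 144)
-68*k(-2, 6)*6 + w = -(-612)*6 + 144 = -68*(-54) + 144 = 3672 + 144 = 3816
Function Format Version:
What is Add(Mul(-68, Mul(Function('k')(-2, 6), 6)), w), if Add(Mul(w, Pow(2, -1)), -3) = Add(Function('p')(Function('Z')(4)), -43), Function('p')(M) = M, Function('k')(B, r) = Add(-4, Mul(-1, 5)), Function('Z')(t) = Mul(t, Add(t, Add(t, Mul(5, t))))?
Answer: 3816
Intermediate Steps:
Function('Z')(t) = Mul(7, Pow(t, 2)) (Function('Z')(t) = Mul(t, Add(t, Mul(6, t))) = Mul(t, Mul(7, t)) = Mul(7, Pow(t, 2)))
Function('k')(B, r) = -9 (Function('k')(B, r) = Add(-4, -5) = -9)
w = 144 (w = Add(6, Mul(2, Add(Mul(7, Pow(4, 2)), -43))) = Add(6, Mul(2, Add(Mul(7, 16), -43))) = Add(6, Mul(2, Add(112, -43))) = Add(6, Mul(2, 69)) = Add(6, 138) = 144)
Add(Mul(-68, Mul(Function('k')(-2, 6), 6)), w) = Add(Mul(-68, Mul(-9, 6)), 144) = Add(Mul(-68, -54), 144) = Add(3672, 144) = 3816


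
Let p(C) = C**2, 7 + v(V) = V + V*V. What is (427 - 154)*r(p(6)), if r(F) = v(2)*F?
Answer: -9828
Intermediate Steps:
v(V) = -7 + V + V**2 (v(V) = -7 + (V + V*V) = -7 + (V + V**2) = -7 + V + V**2)
r(F) = -F (r(F) = (-7 + 2 + 2**2)*F = (-7 + 2 + 4)*F = -F)
(427 - 154)*r(p(6)) = (427 - 154)*(-1*6**2) = 273*(-1*36) = 273*(-36) = -9828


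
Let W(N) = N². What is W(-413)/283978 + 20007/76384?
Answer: 9355145171/10845687776 ≈ 0.86257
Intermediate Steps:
W(-413)/283978 + 20007/76384 = (-413)²/283978 + 20007/76384 = 170569*(1/283978) + 20007*(1/76384) = 170569/283978 + 20007/76384 = 9355145171/10845687776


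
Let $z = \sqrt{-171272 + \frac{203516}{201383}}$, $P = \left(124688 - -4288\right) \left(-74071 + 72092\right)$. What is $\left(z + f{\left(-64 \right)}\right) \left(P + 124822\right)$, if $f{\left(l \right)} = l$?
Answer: $16327595648 - \frac{5607004 i \sqrt{1736478568951945}}{2213} \approx 1.6328 \cdot 10^{10} - 1.0558 \cdot 10^{11} i$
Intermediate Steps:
$P = -255243504$ ($P = \left(124688 + \left(-134 + 4422\right)\right) \left(-1979\right) = \left(124688 + 4288\right) \left(-1979\right) = 128976 \left(-1979\right) = -255243504$)
$z = \frac{2 i \sqrt{1736478568951945}}{201383}$ ($z = \sqrt{-171272 + 203516 \cdot \frac{1}{201383}} = \sqrt{-171272 + \frac{203516}{201383}} = \sqrt{- \frac{34491065660}{201383}} = \frac{2 i \sqrt{1736478568951945}}{201383} \approx 413.85 i$)
$\left(z + f{\left(-64 \right)}\right) \left(P + 124822\right) = \left(\frac{2 i \sqrt{1736478568951945}}{201383} - 64\right) \left(-255243504 + 124822\right) = \left(-64 + \frac{2 i \sqrt{1736478568951945}}{201383}\right) \left(-255118682\right) = 16327595648 - \frac{5607004 i \sqrt{1736478568951945}}{2213}$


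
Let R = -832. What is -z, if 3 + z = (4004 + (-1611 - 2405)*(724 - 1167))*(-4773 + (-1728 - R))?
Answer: 10108348551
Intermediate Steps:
z = -10108348551 (z = -3 + (4004 + (-1611 - 2405)*(724 - 1167))*(-4773 + (-1728 - 1*(-832))) = -3 + (4004 - 4016*(-443))*(-4773 + (-1728 + 832)) = -3 + (4004 + 1779088)*(-4773 - 896) = -3 + 1783092*(-5669) = -3 - 10108348548 = -10108348551)
-z = -1*(-10108348551) = 10108348551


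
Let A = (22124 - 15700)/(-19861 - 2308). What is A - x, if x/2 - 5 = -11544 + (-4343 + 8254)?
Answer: 338203840/22169 ≈ 15256.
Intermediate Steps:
x = -15256 (x = 10 + 2*(-11544 + (-4343 + 8254)) = 10 + 2*(-11544 + 3911) = 10 + 2*(-7633) = 10 - 15266 = -15256)
A = -6424/22169 (A = 6424/(-22169) = 6424*(-1/22169) = -6424/22169 ≈ -0.28977)
A - x = -6424/22169 - 1*(-15256) = -6424/22169 + 15256 = 338203840/22169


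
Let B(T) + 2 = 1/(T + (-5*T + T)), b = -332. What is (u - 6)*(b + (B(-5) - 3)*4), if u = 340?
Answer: -1762184/15 ≈ -1.1748e+5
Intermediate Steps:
B(T) = -2 - 1/(3*T) (B(T) = -2 + 1/(T + (-5*T + T)) = -2 + 1/(T - 4*T) = -2 + 1/(-3*T) = -2 - 1/(3*T))
(u - 6)*(b + (B(-5) - 3)*4) = (340 - 6)*(-332 + ((-2 - ⅓/(-5)) - 3)*4) = 334*(-332 + ((-2 - ⅓*(-⅕)) - 3)*4) = 334*(-332 + ((-2 + 1/15) - 3)*4) = 334*(-332 + (-29/15 - 3)*4) = 334*(-332 - 74/15*4) = 334*(-332 - 296/15) = 334*(-5276/15) = -1762184/15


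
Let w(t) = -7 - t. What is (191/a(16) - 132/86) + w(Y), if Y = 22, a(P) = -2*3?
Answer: -16091/258 ≈ -62.368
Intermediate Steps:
a(P) = -6
(191/a(16) - 132/86) + w(Y) = (191/(-6) - 132/86) + (-7 - 1*22) = (191*(-⅙) - 132*1/86) + (-7 - 22) = (-191/6 - 66/43) - 29 = -8609/258 - 29 = -16091/258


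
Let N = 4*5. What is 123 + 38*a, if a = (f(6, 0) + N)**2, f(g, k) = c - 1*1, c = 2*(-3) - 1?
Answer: 5595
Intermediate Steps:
c = -7 (c = -6 - 1 = -7)
N = 20
f(g, k) = -8 (f(g, k) = -7 - 1*1 = -7 - 1 = -8)
a = 144 (a = (-8 + 20)**2 = 12**2 = 144)
123 + 38*a = 123 + 38*144 = 123 + 5472 = 5595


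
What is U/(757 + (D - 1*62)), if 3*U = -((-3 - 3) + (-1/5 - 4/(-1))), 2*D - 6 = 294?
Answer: 11/12675 ≈ 0.00086785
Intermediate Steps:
D = 150 (D = 3 + (1/2)*294 = 3 + 147 = 150)
U = 11/15 (U = (-((-3 - 3) + (-1/5 - 4/(-1))))/3 = (-(-6 + (-1*1/5 - 4*(-1))))/3 = (-(-6 + (-1/5 + 4)))/3 = (-(-6 + 19/5))/3 = (-1*(-11/5))/3 = (1/3)*(11/5) = 11/15 ≈ 0.73333)
U/(757 + (D - 1*62)) = 11/(15*(757 + (150 - 1*62))) = 11/(15*(757 + (150 - 62))) = 11/(15*(757 + 88)) = (11/15)/845 = (11/15)*(1/845) = 11/12675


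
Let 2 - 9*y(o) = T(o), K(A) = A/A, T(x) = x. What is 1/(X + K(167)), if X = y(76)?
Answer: -9/65 ≈ -0.13846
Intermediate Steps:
K(A) = 1
y(o) = 2/9 - o/9
X = -74/9 (X = 2/9 - 1/9*76 = 2/9 - 76/9 = -74/9 ≈ -8.2222)
1/(X + K(167)) = 1/(-74/9 + 1) = 1/(-65/9) = -9/65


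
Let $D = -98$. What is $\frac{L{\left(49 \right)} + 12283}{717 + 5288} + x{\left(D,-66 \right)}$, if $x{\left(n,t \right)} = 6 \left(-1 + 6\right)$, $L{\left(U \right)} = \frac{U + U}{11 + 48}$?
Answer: $\frac{2270729}{70859} \approx 32.046$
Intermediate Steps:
$L{\left(U \right)} = \frac{2 U}{59}$
$x{\left(n,t \right)} = 30$ ($x{\left(n,t \right)} = 6 \cdot 5 = 30$)
$\frac{L{\left(49 \right)} + 12283}{717 + 5288} + x{\left(D,-66 \right)} = \frac{\frac{2}{59} \cdot 49 + 12283}{717 + 5288} + 30 = \frac{\frac{98}{59} + 12283}{6005} + 30 = \frac{724795}{59} \cdot \frac{1}{6005} + 30 = \frac{144959}{70859} + 30 = \frac{2270729}{70859}$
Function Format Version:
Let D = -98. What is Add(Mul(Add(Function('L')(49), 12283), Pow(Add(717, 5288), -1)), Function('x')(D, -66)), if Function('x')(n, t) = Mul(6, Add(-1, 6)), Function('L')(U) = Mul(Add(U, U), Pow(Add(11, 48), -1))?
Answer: Rational(2270729, 70859) ≈ 32.046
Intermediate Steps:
Function('L')(U) = Mul(Rational(2, 59), U) (Function('L')(U) = Mul(Mul(2, U), Pow(59, -1)) = Mul(Mul(2, U), Rational(1, 59)) = Mul(Rational(2, 59), U))
Function('x')(n, t) = 30 (Function('x')(n, t) = Mul(6, 5) = 30)
Add(Mul(Add(Function('L')(49), 12283), Pow(Add(717, 5288), -1)), Function('x')(D, -66)) = Add(Mul(Add(Mul(Rational(2, 59), 49), 12283), Pow(Add(717, 5288), -1)), 30) = Add(Mul(Add(Rational(98, 59), 12283), Pow(6005, -1)), 30) = Add(Mul(Rational(724795, 59), Rational(1, 6005)), 30) = Add(Rational(144959, 70859), 30) = Rational(2270729, 70859)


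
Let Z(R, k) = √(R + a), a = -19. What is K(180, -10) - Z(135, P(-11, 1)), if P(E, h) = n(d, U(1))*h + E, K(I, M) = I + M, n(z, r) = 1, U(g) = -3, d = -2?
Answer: 170 - 2*√29 ≈ 159.23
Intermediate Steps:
P(E, h) = E + h (P(E, h) = 1*h + E = h + E = E + h)
Z(R, k) = √(-19 + R) (Z(R, k) = √(R - 19) = √(-19 + R))
K(180, -10) - Z(135, P(-11, 1)) = (180 - 10) - √(-19 + 135) = 170 - √116 = 170 - 2*√29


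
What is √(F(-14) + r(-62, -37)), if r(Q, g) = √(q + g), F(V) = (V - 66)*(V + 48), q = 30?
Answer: √(-2720 + I*√7) ≈ 0.0254 + 52.154*I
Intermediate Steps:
F(V) = (-66 + V)*(48 + V)
r(Q, g) = √(30 + g)
√(F(-14) + r(-62, -37)) = √((-3168 + (-14)² - 18*(-14)) + √(30 - 37)) = √((-3168 + 196 + 252) + √(-7)) = √(-2720 + I*√7)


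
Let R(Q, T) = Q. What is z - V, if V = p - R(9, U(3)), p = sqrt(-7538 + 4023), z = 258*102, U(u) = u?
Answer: 26325 - I*sqrt(3515) ≈ 26325.0 - 59.287*I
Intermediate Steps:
z = 26316
p = I*sqrt(3515) (p = sqrt(-3515) = I*sqrt(3515) ≈ 59.287*I)
V = -9 + I*sqrt(3515) (V = I*sqrt(3515) - 1*9 = I*sqrt(3515) - 9 = -9 + I*sqrt(3515) ≈ -9.0 + 59.287*I)
z - V = 26316 - (-9 + I*sqrt(3515)) = 26316 + (9 - I*sqrt(3515)) = 26325 - I*sqrt(3515)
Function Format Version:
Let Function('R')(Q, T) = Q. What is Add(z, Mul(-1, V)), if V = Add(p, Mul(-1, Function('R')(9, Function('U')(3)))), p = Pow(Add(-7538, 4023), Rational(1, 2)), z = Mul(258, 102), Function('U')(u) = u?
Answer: Add(26325, Mul(-1, I, Pow(3515, Rational(1, 2)))) ≈ Add(26325., Mul(-59.287, I))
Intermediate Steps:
z = 26316
p = Mul(I, Pow(3515, Rational(1, 2))) (p = Pow(-3515, Rational(1, 2)) = Mul(I, Pow(3515, Rational(1, 2))) ≈ Mul(59.287, I))
V = Add(-9, Mul(I, Pow(3515, Rational(1, 2)))) (V = Add(Mul(I, Pow(3515, Rational(1, 2))), Mul(-1, 9)) = Add(Mul(I, Pow(3515, Rational(1, 2))), -9) = Add(-9, Mul(I, Pow(3515, Rational(1, 2)))) ≈ Add(-9.0000, Mul(59.287, I)))
Add(z, Mul(-1, V)) = Add(26316, Mul(-1, Add(-9, Mul(I, Pow(3515, Rational(1, 2)))))) = Add(26316, Add(9, Mul(-1, I, Pow(3515, Rational(1, 2))))) = Add(26325, Mul(-1, I, Pow(3515, Rational(1, 2))))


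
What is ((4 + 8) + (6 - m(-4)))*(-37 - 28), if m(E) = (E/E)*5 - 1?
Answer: -910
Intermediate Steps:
m(E) = 4 (m(E) = 1*5 - 1 = 5 - 1 = 4)
((4 + 8) + (6 - m(-4)))*(-37 - 28) = ((4 + 8) + (6 - 1*4))*(-37 - 28) = (12 + (6 - 4))*(-65) = (12 + 2)*(-65) = 14*(-65) = -910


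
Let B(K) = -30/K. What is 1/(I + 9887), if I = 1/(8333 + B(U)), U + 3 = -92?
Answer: 158333/1565438390 ≈ 0.00010114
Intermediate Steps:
U = -95 (U = -3 - 92 = -95)
I = 19/158333 (I = 1/(8333 - 30/(-95)) = 1/(8333 - 30*(-1/95)) = 1/(8333 + 6/19) = 1/(158333/19) = 19/158333 ≈ 0.00012000)
1/(I + 9887) = 1/(19/158333 + 9887) = 1/(1565438390/158333) = 158333/1565438390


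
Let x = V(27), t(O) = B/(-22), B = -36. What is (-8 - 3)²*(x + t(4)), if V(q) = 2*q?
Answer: 6732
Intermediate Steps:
t(O) = 18/11 (t(O) = -36/(-22) = -36*(-1/22) = 18/11)
x = 54 (x = 2*27 = 54)
(-8 - 3)²*(x + t(4)) = (-8 - 3)²*(54 + 18/11) = (-11)²*(612/11) = 121*(612/11) = 6732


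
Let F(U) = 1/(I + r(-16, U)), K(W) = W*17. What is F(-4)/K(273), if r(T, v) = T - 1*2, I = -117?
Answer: -1/626535 ≈ -1.5961e-6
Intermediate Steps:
K(W) = 17*W
r(T, v) = -2 + T (r(T, v) = T - 2 = -2 + T)
F(U) = -1/135 (F(U) = 1/(-117 + (-2 - 16)) = 1/(-117 - 18) = 1/(-135) = -1/135)
F(-4)/K(273) = -1/(135*(17*273)) = -1/135/4641 = -1/135*1/4641 = -1/626535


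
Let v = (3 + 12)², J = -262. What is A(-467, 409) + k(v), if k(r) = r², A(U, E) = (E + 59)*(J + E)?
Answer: 119421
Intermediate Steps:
A(U, E) = (-262 + E)*(59 + E) (A(U, E) = (E + 59)*(-262 + E) = (59 + E)*(-262 + E) = (-262 + E)*(59 + E))
v = 225 (v = 15² = 225)
A(-467, 409) + k(v) = (-15458 + 409² - 203*409) + 225² = (-15458 + 167281 - 83027) + 50625 = 68796 + 50625 = 119421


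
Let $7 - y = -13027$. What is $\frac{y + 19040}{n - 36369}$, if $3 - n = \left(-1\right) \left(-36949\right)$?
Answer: $- \frac{32074}{73315} \approx -0.43748$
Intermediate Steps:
$y = 13034$ ($y = 7 - -13027 = 7 + 13027 = 13034$)
$n = -36946$ ($n = 3 - \left(-1\right) \left(-36949\right) = 3 - 36949 = -36946$)
$\frac{y + 19040}{n - 36369} = \frac{13034 + 19040}{-36946 - 36369} = \frac{32074}{-73315} = 32074 \left(- \frac{1}{73315}\right) = - \frac{32074}{73315}$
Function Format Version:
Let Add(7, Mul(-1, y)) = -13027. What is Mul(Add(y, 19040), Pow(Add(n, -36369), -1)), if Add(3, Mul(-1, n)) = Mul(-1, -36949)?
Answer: Rational(-32074, 73315) ≈ -0.43748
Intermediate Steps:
y = 13034 (y = Add(7, Mul(-1, -13027)) = Add(7, 13027) = 13034)
n = -36946 (n = Add(3, Mul(-1, Mul(-1, -36949))) = Add(3, Mul(-1, 36949)) = Add(3, -36949) = -36946)
Mul(Add(y, 19040), Pow(Add(n, -36369), -1)) = Mul(Add(13034, 19040), Pow(Add(-36946, -36369), -1)) = Mul(32074, Pow(-73315, -1)) = Mul(32074, Rational(-1, 73315)) = Rational(-32074, 73315)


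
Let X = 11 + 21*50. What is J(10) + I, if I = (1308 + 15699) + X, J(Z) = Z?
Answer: 18078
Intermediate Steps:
X = 1061 (X = 11 + 1050 = 1061)
I = 18068 (I = (1308 + 15699) + 1061 = 17007 + 1061 = 18068)
J(10) + I = 10 + 18068 = 18078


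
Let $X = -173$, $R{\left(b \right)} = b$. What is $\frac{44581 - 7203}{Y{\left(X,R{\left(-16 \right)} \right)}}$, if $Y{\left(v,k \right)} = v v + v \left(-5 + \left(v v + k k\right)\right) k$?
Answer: $\frac{37378}{83568169} \approx 0.00044728$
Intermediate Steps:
$Y{\left(v,k \right)} = v^{2} + k v \left(-5 + k^{2} + v^{2}\right)$ ($Y{\left(v,k \right)} = v^{2} + v \left(-5 + \left(v^{2} + k^{2}\right)\right) k = v^{2} + v \left(-5 + \left(k^{2} + v^{2}\right)\right) k = v^{2} + v \left(-5 + k^{2} + v^{2}\right) k = v^{2} + k v \left(-5 + k^{2} + v^{2}\right)$)
$\frac{44581 - 7203}{Y{\left(X,R{\left(-16 \right)} \right)}} = \frac{44581 - 7203}{\left(-173\right) \left(-173 + \left(-16\right)^{3} - -80 - 16 \left(-173\right)^{2}\right)} = \frac{44581 - 7203}{\left(-173\right) \left(-173 - 4096 + 80 - 478864\right)} = \frac{37378}{\left(-173\right) \left(-173 - 4096 + 80 - 478864\right)} = \frac{37378}{\left(-173\right) \left(-483053\right)} = \frac{37378}{83568169}$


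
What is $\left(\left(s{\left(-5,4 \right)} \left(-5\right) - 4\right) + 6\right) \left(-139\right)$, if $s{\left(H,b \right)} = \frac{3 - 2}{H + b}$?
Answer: $-973$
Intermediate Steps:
$s{\left(H,b \right)} = \frac{1}{H + b}$ ($s{\left(H,b \right)} = 1 \frac{1}{H + b} = \frac{1}{H + b}$)
$\left(\left(s{\left(-5,4 \right)} \left(-5\right) - 4\right) + 6\right) \left(-139\right) = \left(\left(\frac{1}{-5 + 4} \left(-5\right) - 4\right) + 6\right) \left(-139\right) = \left(\left(\frac{1}{-1} \left(-5\right) - 4\right) + 6\right) \left(-139\right) = \left(\left(\left(-1\right) \left(-5\right) - 4\right) + 6\right) \left(-139\right) = \left(\left(5 - 4\right) + 6\right) \left(-139\right) = \left(1 + 6\right) \left(-139\right) = 7 \left(-139\right) = -973$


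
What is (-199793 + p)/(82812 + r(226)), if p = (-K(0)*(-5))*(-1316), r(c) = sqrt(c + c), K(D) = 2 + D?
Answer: -4408765959/1714456723 + 212953*sqrt(113)/3428913446 ≈ -2.5709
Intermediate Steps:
r(c) = sqrt(2)*sqrt(c) (r(c) = sqrt(2*c) = sqrt(2)*sqrt(c))
p = -13160 (p = (-(2 + 0)*(-5))*(-1316) = (-1*2*(-5))*(-1316) = -2*(-5)*(-1316) = 10*(-1316) = -13160)
(-199793 + p)/(82812 + r(226)) = (-199793 - 13160)/(82812 + sqrt(2)*sqrt(226)) = -212953/(82812 + 2*sqrt(113))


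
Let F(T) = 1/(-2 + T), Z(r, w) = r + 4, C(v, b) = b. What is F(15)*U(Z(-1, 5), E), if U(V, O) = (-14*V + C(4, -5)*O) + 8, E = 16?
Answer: -114/13 ≈ -8.7692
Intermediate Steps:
Z(r, w) = 4 + r
U(V, O) = 8 - 14*V - 5*O (U(V, O) = (-14*V - 5*O) + 8 = 8 - 14*V - 5*O)
F(15)*U(Z(-1, 5), E) = (8 - 14*(4 - 1) - 5*16)/(-2 + 15) = (8 - 14*3 - 80)/13 = (8 - 42 - 80)/13 = (1/13)*(-114) = -114/13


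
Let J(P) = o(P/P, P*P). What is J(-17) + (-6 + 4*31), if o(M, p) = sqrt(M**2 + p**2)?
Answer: 118 + sqrt(83522) ≈ 407.00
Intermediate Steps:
J(P) = sqrt(1 + P**4) (J(P) = sqrt((P/P)**2 + (P*P)**2) = sqrt(1**2 + (P**2)**2) = sqrt(1 + P**4))
J(-17) + (-6 + 4*31) = sqrt(1 + (-17)**4) + (-6 + 4*31) = sqrt(1 + 83521) + (-6 + 124) = sqrt(83522) + 118 = 118 + sqrt(83522)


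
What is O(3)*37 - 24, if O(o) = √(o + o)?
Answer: -24 + 37*√6 ≈ 66.631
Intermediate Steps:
O(o) = √2*√o (O(o) = √(2*o) = √2*√o)
O(3)*37 - 24 = (√2*√3)*37 - 24 = √6*37 - 24 = 37*√6 - 24 = -24 + 37*√6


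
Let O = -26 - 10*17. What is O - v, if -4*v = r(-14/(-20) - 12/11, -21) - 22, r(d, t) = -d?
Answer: -88617/440 ≈ -201.40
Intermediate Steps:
v = 2377/440 (v = -(-(-14/(-20) - 12/11) - 22)/4 = -(-(-14*(-1/20) - 12*1/11) - 22)/4 = -(-(7/10 - 12/11) - 22)/4 = -(-1*(-43/110) - 22)/4 = -(43/110 - 22)/4 = -¼*(-2377/110) = 2377/440 ≈ 5.4023)
O = -196 (O = -26 - 170 = -196)
O - v = -196 - 1*2377/440 = -196 - 2377/440 = -88617/440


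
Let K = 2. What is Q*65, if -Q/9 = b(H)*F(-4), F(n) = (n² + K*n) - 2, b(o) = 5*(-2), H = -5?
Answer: 35100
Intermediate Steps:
b(o) = -10
F(n) = -2 + n² + 2*n (F(n) = (n² + 2*n) - 2 = -2 + n² + 2*n)
Q = 540 (Q = -(-90)*(-2 + (-4)² + 2*(-4)) = -(-90)*(-2 + 16 - 8) = -(-90)*6 = -9*(-60) = 540)
Q*65 = 540*65 = 35100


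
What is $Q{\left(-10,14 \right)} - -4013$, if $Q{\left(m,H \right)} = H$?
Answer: $4027$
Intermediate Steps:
$Q{\left(-10,14 \right)} - -4013 = 14 - -4013 = 14 + 4013 = 4027$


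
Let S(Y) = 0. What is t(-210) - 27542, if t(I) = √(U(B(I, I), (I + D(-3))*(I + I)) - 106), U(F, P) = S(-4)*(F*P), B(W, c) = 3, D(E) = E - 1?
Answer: -27542 + I*√106 ≈ -27542.0 + 10.296*I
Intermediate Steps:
D(E) = -1 + E
U(F, P) = 0 (U(F, P) = 0*(F*P) = 0)
t(I) = I*√106 (t(I) = √(0 - 106) = √(-106) = I*√106)
t(-210) - 27542 = I*√106 - 27542 = -27542 + I*√106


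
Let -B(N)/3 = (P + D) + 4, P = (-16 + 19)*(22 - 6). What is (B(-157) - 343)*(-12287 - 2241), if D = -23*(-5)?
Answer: 12261632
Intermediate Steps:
D = 115
P = 48 (P = 3*16 = 48)
B(N) = -501 (B(N) = -3*((48 + 115) + 4) = -3*(163 + 4) = -3*167 = -501)
(B(-157) - 343)*(-12287 - 2241) = (-501 - 343)*(-12287 - 2241) = -844*(-14528) = 12261632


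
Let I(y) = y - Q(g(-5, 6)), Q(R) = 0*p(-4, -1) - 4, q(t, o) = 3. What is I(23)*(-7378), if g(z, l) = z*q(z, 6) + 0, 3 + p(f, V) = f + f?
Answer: -199206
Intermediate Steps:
p(f, V) = -3 + 2*f (p(f, V) = -3 + (f + f) = -3 + 2*f)
g(z, l) = 3*z (g(z, l) = z*3 + 0 = 3*z + 0 = 3*z)
Q(R) = -4 (Q(R) = 0*(-3 + 2*(-4)) - 4 = 0*(-3 - 8) - 4 = 0*(-11) - 4 = 0 - 4 = -4)
I(y) = 4 + y (I(y) = y - 1*(-4) = y + 4 = 4 + y)
I(23)*(-7378) = (4 + 23)*(-7378) = 27*(-7378) = -199206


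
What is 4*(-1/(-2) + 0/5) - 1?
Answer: 1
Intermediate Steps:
4*(-1/(-2) + 0/5) - 1 = 4*(-1*(-½) + 0*(⅕)) - 1 = 4*(½ + 0) - 1 = 4*(½) - 1 = 2 - 1 = 1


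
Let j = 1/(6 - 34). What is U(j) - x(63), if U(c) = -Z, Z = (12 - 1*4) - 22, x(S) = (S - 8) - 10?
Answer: -31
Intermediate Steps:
j = -1/28 (j = 1/(-28) = -1/28 ≈ -0.035714)
x(S) = -18 + S (x(S) = (-8 + S) - 10 = -18 + S)
Z = -14 (Z = (12 - 4) - 22 = 8 - 22 = -14)
U(c) = 14 (U(c) = -1*(-14) = 14)
U(j) - x(63) = 14 - (-18 + 63) = 14 - 1*45 = 14 - 45 = -31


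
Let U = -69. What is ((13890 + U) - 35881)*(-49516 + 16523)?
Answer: 727825580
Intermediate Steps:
((13890 + U) - 35881)*(-49516 + 16523) = ((13890 - 69) - 35881)*(-49516 + 16523) = (13821 - 35881)*(-32993) = -22060*(-32993) = 727825580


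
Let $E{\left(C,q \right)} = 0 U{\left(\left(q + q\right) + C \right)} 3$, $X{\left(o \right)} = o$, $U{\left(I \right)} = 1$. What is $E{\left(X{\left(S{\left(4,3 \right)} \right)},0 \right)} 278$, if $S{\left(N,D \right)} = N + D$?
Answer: $0$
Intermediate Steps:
$S{\left(N,D \right)} = D + N$
$E{\left(C,q \right)} = 0$ ($E{\left(C,q \right)} = 0 \cdot 1 \cdot 3 = 0 \cdot 3 = 0$)
$E{\left(X{\left(S{\left(4,3 \right)} \right)},0 \right)} 278 = 0 \cdot 278 = 0$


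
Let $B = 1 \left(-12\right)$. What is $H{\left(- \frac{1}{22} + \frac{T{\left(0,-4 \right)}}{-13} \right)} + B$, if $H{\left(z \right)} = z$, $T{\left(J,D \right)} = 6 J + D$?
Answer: $- \frac{3357}{286} \approx -11.738$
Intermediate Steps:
$T{\left(J,D \right)} = D + 6 J$
$B = -12$
$H{\left(- \frac{1}{22} + \frac{T{\left(0,-4 \right)}}{-13} \right)} + B = \left(- \frac{1}{22} + \frac{-4 + 6 \cdot 0}{-13}\right) - 12 = \left(\left(-1\right) \frac{1}{22} + \left(-4 + 0\right) \left(- \frac{1}{13}\right)\right) - 12 = \left(- \frac{1}{22} - - \frac{4}{13}\right) - 12 = \left(- \frac{1}{22} + \frac{4}{13}\right) - 12 = \frac{75}{286} - 12 = - \frac{3357}{286}$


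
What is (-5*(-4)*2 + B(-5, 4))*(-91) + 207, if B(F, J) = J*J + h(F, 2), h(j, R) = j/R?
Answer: -9323/2 ≈ -4661.5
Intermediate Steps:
B(F, J) = J**2 + F/2 (B(F, J) = J*J + F/2 = J**2 + F*(1/2) = J**2 + F/2)
(-5*(-4)*2 + B(-5, 4))*(-91) + 207 = (-5*(-4)*2 + (4**2 + (1/2)*(-5)))*(-91) + 207 = (20*2 + (16 - 5/2))*(-91) + 207 = (40 + 27/2)*(-91) + 207 = (107/2)*(-91) + 207 = -9737/2 + 207 = -9323/2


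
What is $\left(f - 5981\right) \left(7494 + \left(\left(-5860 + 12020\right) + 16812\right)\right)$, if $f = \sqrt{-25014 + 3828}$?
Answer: $-182217146 + 91398 i \sqrt{2354} \approx -1.8222 \cdot 10^{8} + 4.4344 \cdot 10^{6} i$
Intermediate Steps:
$f = 3 i \sqrt{2354}$ ($f = \sqrt{-21186} = 3 i \sqrt{2354} \approx 145.55 i$)
$\left(f - 5981\right) \left(7494 + \left(\left(-5860 + 12020\right) + 16812\right)\right) = \left(3 i \sqrt{2354} - 5981\right) \left(7494 + \left(\left(-5860 + 12020\right) + 16812\right)\right) = \left(-5981 + 3 i \sqrt{2354}\right) \left(7494 + \left(6160 + 16812\right)\right) = \left(-5981 + 3 i \sqrt{2354}\right) \left(7494 + 22972\right) = \left(-5981 + 3 i \sqrt{2354}\right) 30466 = -182217146 + 91398 i \sqrt{2354}$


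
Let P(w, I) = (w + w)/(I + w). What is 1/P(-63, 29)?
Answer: 17/63 ≈ 0.26984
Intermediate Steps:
P(w, I) = 2*w/(I + w) (P(w, I) = (2*w)/(I + w) = 2*w/(I + w))
1/P(-63, 29) = 1/(2*(-63)/(29 - 63)) = 1/(2*(-63)/(-34)) = 1/(2*(-63)*(-1/34)) = 1/(63/17) = 17/63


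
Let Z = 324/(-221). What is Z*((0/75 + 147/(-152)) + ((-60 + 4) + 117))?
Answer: -739125/8398 ≈ -88.012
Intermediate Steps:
Z = -324/221 (Z = 324*(-1/221) = -324/221 ≈ -1.4661)
Z*((0/75 + 147/(-152)) + ((-60 + 4) + 117)) = -324*((0/75 + 147/(-152)) + ((-60 + 4) + 117))/221 = -324*((0*(1/75) + 147*(-1/152)) + (-56 + 117))/221 = -324*((0 - 147/152) + 61)/221 = -324*(-147/152 + 61)/221 = -324/221*9125/152 = -739125/8398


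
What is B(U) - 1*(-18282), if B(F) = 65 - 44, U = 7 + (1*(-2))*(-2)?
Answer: 18303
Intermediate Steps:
U = 11 (U = 7 - 2*(-2) = 7 + 4 = 11)
B(F) = 21
B(U) - 1*(-18282) = 21 - 1*(-18282) = 21 + 18282 = 18303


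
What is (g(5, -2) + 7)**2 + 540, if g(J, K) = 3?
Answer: 640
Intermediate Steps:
(g(5, -2) + 7)**2 + 540 = (3 + 7)**2 + 540 = 10**2 + 540 = 100 + 540 = 640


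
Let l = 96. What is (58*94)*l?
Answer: 523392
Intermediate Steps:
(58*94)*l = (58*94)*96 = 5452*96 = 523392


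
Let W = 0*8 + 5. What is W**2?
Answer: 25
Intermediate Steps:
W = 5 (W = 0 + 5 = 5)
W**2 = 5**2 = 25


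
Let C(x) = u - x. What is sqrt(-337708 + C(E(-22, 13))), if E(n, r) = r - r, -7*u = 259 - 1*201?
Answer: I*sqrt(16548098)/7 ≈ 581.13*I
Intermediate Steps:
u = -58/7 (u = -(259 - 1*201)/7 = -(259 - 201)/7 = -1/7*58 = -58/7 ≈ -8.2857)
E(n, r) = 0
C(x) = -58/7 - x
sqrt(-337708 + C(E(-22, 13))) = sqrt(-337708 + (-58/7 - 1*0)) = sqrt(-337708 + (-58/7 + 0)) = sqrt(-337708 - 58/7) = sqrt(-2364014/7) = I*sqrt(16548098)/7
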